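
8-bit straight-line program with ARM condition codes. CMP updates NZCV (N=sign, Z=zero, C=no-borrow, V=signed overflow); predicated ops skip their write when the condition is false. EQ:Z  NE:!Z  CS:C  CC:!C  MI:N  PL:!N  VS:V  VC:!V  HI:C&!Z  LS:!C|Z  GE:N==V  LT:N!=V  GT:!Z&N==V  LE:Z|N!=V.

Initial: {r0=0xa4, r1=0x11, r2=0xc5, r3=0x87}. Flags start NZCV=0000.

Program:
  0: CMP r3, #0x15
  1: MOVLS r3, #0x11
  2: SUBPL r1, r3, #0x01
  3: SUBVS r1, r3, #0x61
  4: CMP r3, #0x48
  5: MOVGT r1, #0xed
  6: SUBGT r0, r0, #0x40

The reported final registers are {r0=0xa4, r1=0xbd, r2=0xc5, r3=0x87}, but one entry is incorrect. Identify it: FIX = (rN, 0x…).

0: ✓ CMP  NZCV=0011
1: · MOVLS
2: ✓ SUBPL  r1←0x86
3: ✓ SUBVS  r1←0x26
4: ✓ CMP  NZCV=0011
5: · MOVGT
6: · SUBGT

FIX = (r1, 0x26)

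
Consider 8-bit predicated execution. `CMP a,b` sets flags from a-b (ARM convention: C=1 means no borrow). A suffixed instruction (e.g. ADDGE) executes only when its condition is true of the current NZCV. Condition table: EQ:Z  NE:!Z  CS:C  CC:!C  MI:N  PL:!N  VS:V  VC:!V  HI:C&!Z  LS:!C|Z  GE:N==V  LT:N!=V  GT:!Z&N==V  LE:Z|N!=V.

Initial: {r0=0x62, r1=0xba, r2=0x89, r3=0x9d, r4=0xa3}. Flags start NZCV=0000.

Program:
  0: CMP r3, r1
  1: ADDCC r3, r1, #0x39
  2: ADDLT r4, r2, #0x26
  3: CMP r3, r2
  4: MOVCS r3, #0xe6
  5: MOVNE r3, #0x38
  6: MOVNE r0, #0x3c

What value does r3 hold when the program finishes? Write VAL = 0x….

[0] flags=1000 → (cmp)
[1] flags=1000 CC?T → r3=0xf3
[2] flags=1000 LT?T → r4=0xaf
[3] flags=0010 → (cmp)
[4] flags=0010 CS?T → r3=0xe6
[5] flags=0010 NE?T → r3=0x38
[6] flags=0010 NE?T → r0=0x3c

VAL = 0x38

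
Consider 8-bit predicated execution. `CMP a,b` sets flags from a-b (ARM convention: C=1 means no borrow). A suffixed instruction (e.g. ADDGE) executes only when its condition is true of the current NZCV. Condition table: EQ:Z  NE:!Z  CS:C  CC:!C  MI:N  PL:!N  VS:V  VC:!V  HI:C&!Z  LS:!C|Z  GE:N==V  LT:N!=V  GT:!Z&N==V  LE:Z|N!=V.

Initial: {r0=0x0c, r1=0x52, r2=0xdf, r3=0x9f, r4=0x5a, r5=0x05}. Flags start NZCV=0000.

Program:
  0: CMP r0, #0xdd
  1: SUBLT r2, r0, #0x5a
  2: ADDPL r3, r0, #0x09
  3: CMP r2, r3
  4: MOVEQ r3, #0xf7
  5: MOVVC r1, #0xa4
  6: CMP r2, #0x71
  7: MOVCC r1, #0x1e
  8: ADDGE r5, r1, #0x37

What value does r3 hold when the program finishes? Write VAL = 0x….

[0] flags=0000 → (cmp)
[1] flags=0000 LT?F → skip
[2] flags=0000 PL?T → r3=0x15
[3] flags=1010 → (cmp)
[4] flags=1010 EQ?F → skip
[5] flags=1010 VC?T → r1=0xa4
[6] flags=0011 → (cmp)
[7] flags=0011 CC?F → skip
[8] flags=0011 GE?F → skip

VAL = 0x15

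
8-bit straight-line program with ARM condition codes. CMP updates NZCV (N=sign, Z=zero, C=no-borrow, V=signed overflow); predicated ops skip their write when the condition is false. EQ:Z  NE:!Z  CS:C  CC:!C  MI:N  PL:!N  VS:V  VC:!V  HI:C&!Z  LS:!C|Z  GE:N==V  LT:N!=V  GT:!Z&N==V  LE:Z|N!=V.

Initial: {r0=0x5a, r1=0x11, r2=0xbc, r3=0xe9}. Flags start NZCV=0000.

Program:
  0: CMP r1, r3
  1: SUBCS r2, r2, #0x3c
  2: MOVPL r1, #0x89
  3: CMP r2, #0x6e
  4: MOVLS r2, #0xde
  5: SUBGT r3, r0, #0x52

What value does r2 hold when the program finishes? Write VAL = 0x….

VAL = 0xbc

0: ✓ CMP  NZCV=0000
1: · SUBCS
2: ✓ MOVPL  r1←0x89
3: ✓ CMP  NZCV=0011
4: · MOVLS
5: · SUBGT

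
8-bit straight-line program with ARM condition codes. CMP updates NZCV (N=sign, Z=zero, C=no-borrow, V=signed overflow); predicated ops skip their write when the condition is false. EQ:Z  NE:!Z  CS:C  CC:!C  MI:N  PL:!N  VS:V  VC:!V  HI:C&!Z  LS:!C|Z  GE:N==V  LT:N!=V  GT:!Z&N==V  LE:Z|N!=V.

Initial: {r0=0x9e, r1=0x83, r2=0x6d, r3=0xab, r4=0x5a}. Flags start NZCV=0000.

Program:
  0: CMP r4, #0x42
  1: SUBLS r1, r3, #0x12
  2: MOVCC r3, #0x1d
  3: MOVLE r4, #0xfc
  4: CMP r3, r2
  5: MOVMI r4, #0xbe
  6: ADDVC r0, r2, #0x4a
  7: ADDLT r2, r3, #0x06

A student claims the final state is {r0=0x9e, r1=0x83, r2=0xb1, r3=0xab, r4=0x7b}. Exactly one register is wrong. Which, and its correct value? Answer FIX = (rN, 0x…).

FIX = (r4, 0x5a)

0: ✓ CMP  NZCV=0010
1: · SUBLS
2: · MOVCC
3: · MOVLE
4: ✓ CMP  NZCV=0011
5: · MOVMI
6: · ADDVC
7: ✓ ADDLT  r2←0xb1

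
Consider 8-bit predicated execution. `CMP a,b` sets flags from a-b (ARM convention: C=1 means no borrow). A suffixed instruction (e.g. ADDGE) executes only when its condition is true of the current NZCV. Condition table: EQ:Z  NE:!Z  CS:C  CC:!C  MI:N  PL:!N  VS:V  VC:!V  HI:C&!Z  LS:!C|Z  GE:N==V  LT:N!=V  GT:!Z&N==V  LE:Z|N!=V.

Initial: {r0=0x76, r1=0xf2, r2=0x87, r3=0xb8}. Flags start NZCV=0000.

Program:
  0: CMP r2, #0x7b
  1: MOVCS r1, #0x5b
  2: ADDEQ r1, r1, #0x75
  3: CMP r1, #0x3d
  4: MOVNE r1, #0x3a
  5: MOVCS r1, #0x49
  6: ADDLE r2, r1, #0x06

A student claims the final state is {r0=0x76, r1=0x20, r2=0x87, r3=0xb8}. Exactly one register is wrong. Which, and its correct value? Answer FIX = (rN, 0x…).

FIX = (r1, 0x49)

[0] flags=0011 → (cmp)
[1] flags=0011 CS?T → r1=0x5b
[2] flags=0011 EQ?F → skip
[3] flags=0010 → (cmp)
[4] flags=0010 NE?T → r1=0x3a
[5] flags=0010 CS?T → r1=0x49
[6] flags=0010 LE?F → skip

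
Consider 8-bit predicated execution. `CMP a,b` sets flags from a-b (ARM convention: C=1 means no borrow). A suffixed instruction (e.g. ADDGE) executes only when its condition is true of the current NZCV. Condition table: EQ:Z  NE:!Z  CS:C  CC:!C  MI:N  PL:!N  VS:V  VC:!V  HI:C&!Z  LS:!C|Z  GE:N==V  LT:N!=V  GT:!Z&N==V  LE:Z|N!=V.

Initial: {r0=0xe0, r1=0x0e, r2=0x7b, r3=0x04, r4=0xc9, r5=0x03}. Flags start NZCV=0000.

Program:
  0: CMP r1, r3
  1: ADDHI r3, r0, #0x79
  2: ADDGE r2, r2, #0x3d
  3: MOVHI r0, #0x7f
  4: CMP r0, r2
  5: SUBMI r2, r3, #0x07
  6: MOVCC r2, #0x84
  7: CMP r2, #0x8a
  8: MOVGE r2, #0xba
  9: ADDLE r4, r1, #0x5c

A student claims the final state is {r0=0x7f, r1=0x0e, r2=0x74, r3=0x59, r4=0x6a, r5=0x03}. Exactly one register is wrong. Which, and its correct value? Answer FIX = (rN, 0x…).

FIX = (r2, 0x84)

[0] flags=0010 → (cmp)
[1] flags=0010 HI?T → r3=0x59
[2] flags=0010 GE?T → r2=0xb8
[3] flags=0010 HI?T → r0=0x7f
[4] flags=1001 → (cmp)
[5] flags=1001 MI?T → r2=0x52
[6] flags=1001 CC?T → r2=0x84
[7] flags=1000 → (cmp)
[8] flags=1000 GE?F → skip
[9] flags=1000 LE?T → r4=0x6a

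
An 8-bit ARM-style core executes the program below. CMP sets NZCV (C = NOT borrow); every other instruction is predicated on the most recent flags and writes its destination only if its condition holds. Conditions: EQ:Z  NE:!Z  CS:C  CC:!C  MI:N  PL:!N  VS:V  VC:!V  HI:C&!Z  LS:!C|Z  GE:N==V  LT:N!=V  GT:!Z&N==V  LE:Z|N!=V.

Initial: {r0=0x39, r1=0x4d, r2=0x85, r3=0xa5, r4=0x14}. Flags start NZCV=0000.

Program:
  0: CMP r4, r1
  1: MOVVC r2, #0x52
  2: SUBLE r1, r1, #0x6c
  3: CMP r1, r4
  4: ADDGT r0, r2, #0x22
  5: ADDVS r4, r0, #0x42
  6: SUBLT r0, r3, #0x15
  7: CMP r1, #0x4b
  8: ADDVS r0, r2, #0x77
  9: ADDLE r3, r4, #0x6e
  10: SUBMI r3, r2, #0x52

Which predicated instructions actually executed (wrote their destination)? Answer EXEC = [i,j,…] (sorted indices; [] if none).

[0] flags=1000 → (cmp)
[1] flags=1000 VC?T → r2=0x52
[2] flags=1000 LE?T → r1=0xe1
[3] flags=1010 → (cmp)
[4] flags=1010 GT?F → skip
[5] flags=1010 VS?F → skip
[6] flags=1010 LT?T → r0=0x90
[7] flags=1010 → (cmp)
[8] flags=1010 VS?F → skip
[9] flags=1010 LE?T → r3=0x82
[10] flags=1010 MI?T → r3=0x00

EXEC = [1,2,6,9,10]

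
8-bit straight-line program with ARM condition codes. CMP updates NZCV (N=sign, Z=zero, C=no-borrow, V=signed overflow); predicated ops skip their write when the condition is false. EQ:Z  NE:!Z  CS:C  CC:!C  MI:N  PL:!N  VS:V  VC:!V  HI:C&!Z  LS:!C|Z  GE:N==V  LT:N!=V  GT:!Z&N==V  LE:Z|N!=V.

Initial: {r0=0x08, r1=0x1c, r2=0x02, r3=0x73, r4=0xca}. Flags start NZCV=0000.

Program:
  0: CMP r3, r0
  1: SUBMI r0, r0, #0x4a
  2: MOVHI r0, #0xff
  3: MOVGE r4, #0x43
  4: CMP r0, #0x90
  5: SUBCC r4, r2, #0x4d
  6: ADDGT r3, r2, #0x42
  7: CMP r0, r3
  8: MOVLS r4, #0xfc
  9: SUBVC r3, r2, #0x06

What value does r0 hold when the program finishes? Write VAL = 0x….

VAL = 0xff

0: ✓ CMP  NZCV=0010
1: · SUBMI
2: ✓ MOVHI  r0←0xff
3: ✓ MOVGE  r4←0x43
4: ✓ CMP  NZCV=0010
5: · SUBCC
6: ✓ ADDGT  r3←0x44
7: ✓ CMP  NZCV=1010
8: · MOVLS
9: ✓ SUBVC  r3←0xfc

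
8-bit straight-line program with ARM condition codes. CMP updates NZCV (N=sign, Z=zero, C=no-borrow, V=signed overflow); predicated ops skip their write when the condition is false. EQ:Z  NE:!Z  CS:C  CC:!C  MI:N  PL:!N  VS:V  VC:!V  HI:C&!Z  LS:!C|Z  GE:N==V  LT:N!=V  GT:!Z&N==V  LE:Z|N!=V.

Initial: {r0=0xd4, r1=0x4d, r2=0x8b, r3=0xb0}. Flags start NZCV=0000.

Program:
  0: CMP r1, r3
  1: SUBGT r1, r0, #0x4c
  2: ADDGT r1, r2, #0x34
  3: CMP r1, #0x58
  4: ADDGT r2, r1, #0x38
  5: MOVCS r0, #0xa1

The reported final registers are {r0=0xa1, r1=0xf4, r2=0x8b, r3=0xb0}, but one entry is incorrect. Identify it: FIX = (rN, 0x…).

[0] flags=1001 → (cmp)
[1] flags=1001 GT?T → r1=0x88
[2] flags=1001 GT?T → r1=0xbf
[3] flags=0011 → (cmp)
[4] flags=0011 GT?F → skip
[5] flags=0011 CS?T → r0=0xa1

FIX = (r1, 0xbf)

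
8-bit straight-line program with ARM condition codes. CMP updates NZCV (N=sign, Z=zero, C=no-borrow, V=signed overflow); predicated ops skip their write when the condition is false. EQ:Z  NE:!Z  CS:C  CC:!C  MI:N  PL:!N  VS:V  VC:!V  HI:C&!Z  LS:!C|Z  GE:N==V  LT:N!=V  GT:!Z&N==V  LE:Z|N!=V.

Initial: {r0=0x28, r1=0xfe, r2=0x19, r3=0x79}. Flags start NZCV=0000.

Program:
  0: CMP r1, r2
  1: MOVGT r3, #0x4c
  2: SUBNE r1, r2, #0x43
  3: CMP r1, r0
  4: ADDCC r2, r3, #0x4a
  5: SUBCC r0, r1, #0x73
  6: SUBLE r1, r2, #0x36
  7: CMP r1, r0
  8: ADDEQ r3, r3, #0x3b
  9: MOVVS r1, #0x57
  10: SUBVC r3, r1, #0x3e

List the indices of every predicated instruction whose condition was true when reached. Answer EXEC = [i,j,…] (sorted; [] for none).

EXEC = [2,6,10]

0: ✓ CMP  NZCV=1010
1: · MOVGT
2: ✓ SUBNE  r1←0xd6
3: ✓ CMP  NZCV=1010
4: · ADDCC
5: · SUBCC
6: ✓ SUBLE  r1←0xe3
7: ✓ CMP  NZCV=1010
8: · ADDEQ
9: · MOVVS
10: ✓ SUBVC  r3←0xa5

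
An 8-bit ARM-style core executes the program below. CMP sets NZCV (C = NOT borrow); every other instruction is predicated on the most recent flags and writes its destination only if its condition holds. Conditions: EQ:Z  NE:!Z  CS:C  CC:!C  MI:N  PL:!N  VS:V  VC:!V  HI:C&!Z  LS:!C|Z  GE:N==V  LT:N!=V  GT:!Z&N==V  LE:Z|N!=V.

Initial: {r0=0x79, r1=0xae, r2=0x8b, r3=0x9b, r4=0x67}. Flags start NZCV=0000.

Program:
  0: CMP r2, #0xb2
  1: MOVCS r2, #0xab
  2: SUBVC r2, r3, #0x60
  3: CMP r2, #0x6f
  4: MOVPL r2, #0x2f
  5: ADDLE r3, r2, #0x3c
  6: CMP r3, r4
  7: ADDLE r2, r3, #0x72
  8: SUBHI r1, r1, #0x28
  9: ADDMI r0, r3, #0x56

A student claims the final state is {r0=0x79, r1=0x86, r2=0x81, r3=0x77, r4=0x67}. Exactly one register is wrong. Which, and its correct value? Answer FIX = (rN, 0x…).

FIX = (r2, 0x3b)

[0] flags=1000 → (cmp)
[1] flags=1000 CS?F → skip
[2] flags=1000 VC?T → r2=0x3b
[3] flags=1000 → (cmp)
[4] flags=1000 PL?F → skip
[5] flags=1000 LE?T → r3=0x77
[6] flags=0010 → (cmp)
[7] flags=0010 LE?F → skip
[8] flags=0010 HI?T → r1=0x86
[9] flags=0010 MI?F → skip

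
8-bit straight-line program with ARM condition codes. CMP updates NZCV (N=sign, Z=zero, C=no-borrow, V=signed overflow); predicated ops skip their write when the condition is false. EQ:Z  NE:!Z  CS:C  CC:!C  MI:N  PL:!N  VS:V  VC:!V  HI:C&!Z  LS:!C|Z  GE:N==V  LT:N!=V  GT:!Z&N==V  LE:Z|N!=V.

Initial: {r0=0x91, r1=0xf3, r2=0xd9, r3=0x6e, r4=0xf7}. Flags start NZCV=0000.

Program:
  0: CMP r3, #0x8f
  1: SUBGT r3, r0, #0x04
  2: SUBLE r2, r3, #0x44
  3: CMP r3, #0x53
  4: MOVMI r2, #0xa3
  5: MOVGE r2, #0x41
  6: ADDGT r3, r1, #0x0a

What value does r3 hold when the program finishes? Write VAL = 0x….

0: ✓ CMP  NZCV=1001
1: ✓ SUBGT  r3←0x8d
2: · SUBLE
3: ✓ CMP  NZCV=0011
4: · MOVMI
5: · MOVGE
6: · ADDGT

VAL = 0x8d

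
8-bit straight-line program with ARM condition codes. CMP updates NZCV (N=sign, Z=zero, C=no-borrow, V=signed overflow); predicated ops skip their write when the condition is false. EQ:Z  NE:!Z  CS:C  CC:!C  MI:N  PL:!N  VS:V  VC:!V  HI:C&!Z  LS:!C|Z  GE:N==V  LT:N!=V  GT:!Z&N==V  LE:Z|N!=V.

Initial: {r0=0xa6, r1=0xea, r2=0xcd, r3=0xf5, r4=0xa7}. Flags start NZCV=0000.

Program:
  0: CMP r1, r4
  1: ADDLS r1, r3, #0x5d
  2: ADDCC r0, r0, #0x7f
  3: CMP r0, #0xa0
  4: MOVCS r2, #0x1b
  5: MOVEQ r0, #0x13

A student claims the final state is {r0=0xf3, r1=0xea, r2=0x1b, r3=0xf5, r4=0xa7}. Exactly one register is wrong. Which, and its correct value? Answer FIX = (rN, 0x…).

FIX = (r0, 0xa6)

[0] flags=0010 → (cmp)
[1] flags=0010 LS?F → skip
[2] flags=0010 CC?F → skip
[3] flags=0010 → (cmp)
[4] flags=0010 CS?T → r2=0x1b
[5] flags=0010 EQ?F → skip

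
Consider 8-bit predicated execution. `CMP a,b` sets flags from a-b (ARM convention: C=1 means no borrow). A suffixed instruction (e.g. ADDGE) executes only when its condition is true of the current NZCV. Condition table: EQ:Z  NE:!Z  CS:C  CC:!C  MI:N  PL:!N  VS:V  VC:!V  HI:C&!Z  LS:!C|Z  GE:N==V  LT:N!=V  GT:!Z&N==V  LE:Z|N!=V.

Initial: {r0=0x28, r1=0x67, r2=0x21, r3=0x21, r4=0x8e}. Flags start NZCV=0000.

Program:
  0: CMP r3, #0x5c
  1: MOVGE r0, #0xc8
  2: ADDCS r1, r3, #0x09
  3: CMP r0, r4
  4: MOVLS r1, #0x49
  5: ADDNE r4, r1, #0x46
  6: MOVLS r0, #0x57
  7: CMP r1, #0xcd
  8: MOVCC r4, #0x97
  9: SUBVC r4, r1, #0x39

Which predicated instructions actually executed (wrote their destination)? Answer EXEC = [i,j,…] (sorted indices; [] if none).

[0] flags=1000 → (cmp)
[1] flags=1000 GE?F → skip
[2] flags=1000 CS?F → skip
[3] flags=1001 → (cmp)
[4] flags=1001 LS?T → r1=0x49
[5] flags=1001 NE?T → r4=0x8f
[6] flags=1001 LS?T → r0=0x57
[7] flags=0000 → (cmp)
[8] flags=0000 CC?T → r4=0x97
[9] flags=0000 VC?T → r4=0x10

EXEC = [4,5,6,8,9]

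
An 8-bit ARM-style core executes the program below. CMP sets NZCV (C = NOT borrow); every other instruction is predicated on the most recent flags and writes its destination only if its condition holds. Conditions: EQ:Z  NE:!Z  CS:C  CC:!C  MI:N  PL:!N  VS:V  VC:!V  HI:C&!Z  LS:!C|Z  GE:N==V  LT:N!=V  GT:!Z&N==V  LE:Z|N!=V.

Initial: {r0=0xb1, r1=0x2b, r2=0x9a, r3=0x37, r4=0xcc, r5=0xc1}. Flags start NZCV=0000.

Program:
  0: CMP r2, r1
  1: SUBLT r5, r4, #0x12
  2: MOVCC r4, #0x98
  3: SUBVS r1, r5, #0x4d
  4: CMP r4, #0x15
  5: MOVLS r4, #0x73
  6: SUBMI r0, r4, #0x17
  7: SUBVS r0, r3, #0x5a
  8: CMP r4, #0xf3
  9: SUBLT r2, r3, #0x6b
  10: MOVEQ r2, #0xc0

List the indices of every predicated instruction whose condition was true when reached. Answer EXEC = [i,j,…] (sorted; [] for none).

0: ✓ CMP  NZCV=0011
1: ✓ SUBLT  r5←0xba
2: · MOVCC
3: ✓ SUBVS  r1←0x6d
4: ✓ CMP  NZCV=1010
5: · MOVLS
6: ✓ SUBMI  r0←0xb5
7: · SUBVS
8: ✓ CMP  NZCV=1000
9: ✓ SUBLT  r2←0xcc
10: · MOVEQ

EXEC = [1,3,6,9]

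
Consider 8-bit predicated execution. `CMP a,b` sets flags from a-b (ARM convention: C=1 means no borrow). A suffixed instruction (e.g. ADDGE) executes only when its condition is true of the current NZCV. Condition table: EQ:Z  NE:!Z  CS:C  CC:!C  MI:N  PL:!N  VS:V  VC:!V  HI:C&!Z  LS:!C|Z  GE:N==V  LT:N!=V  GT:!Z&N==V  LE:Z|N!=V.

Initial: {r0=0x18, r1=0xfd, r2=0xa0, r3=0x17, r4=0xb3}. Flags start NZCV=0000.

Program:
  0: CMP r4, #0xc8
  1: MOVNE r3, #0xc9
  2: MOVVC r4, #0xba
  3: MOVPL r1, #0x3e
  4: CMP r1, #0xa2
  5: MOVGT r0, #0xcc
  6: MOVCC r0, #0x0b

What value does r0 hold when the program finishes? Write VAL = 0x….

VAL = 0xcc

0: ✓ CMP  NZCV=1000
1: ✓ MOVNE  r3←0xc9
2: ✓ MOVVC  r4←0xba
3: · MOVPL
4: ✓ CMP  NZCV=0010
5: ✓ MOVGT  r0←0xcc
6: · MOVCC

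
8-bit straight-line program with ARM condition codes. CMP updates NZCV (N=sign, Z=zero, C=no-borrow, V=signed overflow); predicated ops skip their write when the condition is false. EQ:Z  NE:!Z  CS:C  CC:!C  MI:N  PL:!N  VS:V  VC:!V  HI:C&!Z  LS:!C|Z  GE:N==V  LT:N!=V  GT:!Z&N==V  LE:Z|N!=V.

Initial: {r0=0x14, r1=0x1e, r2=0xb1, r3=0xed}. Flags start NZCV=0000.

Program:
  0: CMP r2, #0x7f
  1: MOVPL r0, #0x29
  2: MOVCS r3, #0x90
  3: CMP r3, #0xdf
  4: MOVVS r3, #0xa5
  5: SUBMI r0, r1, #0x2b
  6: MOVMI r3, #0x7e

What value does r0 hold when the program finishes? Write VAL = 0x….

[0] flags=0011 → (cmp)
[1] flags=0011 PL?T → r0=0x29
[2] flags=0011 CS?T → r3=0x90
[3] flags=1000 → (cmp)
[4] flags=1000 VS?F → skip
[5] flags=1000 MI?T → r0=0xf3
[6] flags=1000 MI?T → r3=0x7e

VAL = 0xf3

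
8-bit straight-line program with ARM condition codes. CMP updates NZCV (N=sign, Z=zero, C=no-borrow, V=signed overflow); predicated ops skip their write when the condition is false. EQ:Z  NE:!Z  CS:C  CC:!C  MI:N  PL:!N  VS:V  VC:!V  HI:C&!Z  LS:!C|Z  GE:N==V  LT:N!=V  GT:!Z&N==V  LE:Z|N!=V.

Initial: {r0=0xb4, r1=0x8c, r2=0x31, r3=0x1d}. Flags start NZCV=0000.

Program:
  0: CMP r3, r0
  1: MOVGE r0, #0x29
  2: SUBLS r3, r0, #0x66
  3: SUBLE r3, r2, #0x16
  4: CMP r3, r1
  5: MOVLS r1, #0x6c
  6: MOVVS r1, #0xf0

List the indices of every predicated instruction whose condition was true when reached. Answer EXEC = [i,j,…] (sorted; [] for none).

EXEC = [1,2]

[0] flags=0000 → (cmp)
[1] flags=0000 GE?T → r0=0x29
[2] flags=0000 LS?T → r3=0xc3
[3] flags=0000 LE?F → skip
[4] flags=0010 → (cmp)
[5] flags=0010 LS?F → skip
[6] flags=0010 VS?F → skip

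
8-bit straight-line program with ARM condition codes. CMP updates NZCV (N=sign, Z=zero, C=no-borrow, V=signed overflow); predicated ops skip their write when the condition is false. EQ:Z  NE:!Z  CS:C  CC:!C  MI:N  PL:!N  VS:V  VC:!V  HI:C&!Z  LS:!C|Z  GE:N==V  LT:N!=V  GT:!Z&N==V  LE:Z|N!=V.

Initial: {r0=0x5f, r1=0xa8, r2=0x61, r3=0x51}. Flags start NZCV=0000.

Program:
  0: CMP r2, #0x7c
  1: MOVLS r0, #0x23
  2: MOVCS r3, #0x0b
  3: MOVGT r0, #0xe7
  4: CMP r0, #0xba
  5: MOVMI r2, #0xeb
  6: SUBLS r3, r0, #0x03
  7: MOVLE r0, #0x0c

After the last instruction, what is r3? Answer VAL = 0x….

VAL = 0x20

0: ✓ CMP  NZCV=1000
1: ✓ MOVLS  r0←0x23
2: · MOVCS
3: · MOVGT
4: ✓ CMP  NZCV=0000
5: · MOVMI
6: ✓ SUBLS  r3←0x20
7: · MOVLE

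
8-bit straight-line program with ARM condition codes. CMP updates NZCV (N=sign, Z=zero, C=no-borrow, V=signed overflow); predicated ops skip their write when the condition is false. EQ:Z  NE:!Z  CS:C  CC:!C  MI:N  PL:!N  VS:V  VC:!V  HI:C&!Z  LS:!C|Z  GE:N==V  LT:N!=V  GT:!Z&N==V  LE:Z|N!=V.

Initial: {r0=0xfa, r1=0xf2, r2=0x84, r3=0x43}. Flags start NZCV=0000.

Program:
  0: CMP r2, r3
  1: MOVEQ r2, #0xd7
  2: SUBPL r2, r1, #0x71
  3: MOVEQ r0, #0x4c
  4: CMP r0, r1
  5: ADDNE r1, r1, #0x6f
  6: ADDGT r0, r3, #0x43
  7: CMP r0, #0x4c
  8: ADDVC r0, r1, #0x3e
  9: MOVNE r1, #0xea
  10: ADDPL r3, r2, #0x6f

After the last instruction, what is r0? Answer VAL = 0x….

0: ✓ CMP  NZCV=0011
1: · MOVEQ
2: ✓ SUBPL  r2←0x81
3: · MOVEQ
4: ✓ CMP  NZCV=0010
5: ✓ ADDNE  r1←0x61
6: ✓ ADDGT  r0←0x86
7: ✓ CMP  NZCV=0011
8: · ADDVC
9: ✓ MOVNE  r1←0xea
10: ✓ ADDPL  r3←0xf0

VAL = 0x86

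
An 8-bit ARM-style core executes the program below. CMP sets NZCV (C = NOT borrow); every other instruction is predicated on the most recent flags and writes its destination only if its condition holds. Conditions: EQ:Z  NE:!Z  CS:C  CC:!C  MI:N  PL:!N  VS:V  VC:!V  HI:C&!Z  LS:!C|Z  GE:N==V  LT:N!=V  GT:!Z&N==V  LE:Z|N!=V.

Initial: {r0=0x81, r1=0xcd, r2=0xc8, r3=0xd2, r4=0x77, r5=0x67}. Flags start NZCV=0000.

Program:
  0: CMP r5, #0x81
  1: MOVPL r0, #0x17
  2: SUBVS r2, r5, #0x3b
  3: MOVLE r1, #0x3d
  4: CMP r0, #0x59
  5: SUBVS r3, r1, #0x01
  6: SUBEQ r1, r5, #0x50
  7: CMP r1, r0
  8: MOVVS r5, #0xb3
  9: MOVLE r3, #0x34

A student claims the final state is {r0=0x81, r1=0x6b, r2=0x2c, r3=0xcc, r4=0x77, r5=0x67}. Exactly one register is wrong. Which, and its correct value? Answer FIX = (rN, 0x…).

0: ✓ CMP  NZCV=1001
1: · MOVPL
2: ✓ SUBVS  r2←0x2c
3: · MOVLE
4: ✓ CMP  NZCV=0011
5: ✓ SUBVS  r3←0xcc
6: · SUBEQ
7: ✓ CMP  NZCV=0010
8: · MOVVS
9: · MOVLE

FIX = (r1, 0xcd)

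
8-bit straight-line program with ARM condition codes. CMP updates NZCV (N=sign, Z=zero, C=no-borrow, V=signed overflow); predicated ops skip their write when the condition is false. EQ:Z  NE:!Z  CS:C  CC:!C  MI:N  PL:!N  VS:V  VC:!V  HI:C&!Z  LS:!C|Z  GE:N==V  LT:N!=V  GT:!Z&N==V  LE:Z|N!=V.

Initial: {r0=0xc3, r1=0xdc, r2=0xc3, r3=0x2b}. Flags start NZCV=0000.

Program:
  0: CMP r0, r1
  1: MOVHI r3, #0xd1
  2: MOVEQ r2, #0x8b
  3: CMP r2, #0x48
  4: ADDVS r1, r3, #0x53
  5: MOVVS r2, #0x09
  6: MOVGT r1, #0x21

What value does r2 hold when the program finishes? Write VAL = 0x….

VAL = 0x09

0: ✓ CMP  NZCV=1000
1: · MOVHI
2: · MOVEQ
3: ✓ CMP  NZCV=0011
4: ✓ ADDVS  r1←0x7e
5: ✓ MOVVS  r2←0x09
6: · MOVGT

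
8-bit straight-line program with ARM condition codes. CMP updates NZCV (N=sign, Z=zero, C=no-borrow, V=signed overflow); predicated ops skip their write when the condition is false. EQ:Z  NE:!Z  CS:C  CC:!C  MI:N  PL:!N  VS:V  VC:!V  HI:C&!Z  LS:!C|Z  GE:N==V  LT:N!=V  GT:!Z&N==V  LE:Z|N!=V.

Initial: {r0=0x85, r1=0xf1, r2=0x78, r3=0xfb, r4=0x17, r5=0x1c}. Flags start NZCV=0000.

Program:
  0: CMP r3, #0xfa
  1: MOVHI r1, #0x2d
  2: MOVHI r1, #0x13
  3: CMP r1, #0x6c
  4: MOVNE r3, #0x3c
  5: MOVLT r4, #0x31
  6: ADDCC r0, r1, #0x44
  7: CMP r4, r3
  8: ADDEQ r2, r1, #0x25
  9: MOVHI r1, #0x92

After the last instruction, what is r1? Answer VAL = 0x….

VAL = 0x13

[0] flags=0010 → (cmp)
[1] flags=0010 HI?T → r1=0x2d
[2] flags=0010 HI?T → r1=0x13
[3] flags=1000 → (cmp)
[4] flags=1000 NE?T → r3=0x3c
[5] flags=1000 LT?T → r4=0x31
[6] flags=1000 CC?T → r0=0x57
[7] flags=1000 → (cmp)
[8] flags=1000 EQ?F → skip
[9] flags=1000 HI?F → skip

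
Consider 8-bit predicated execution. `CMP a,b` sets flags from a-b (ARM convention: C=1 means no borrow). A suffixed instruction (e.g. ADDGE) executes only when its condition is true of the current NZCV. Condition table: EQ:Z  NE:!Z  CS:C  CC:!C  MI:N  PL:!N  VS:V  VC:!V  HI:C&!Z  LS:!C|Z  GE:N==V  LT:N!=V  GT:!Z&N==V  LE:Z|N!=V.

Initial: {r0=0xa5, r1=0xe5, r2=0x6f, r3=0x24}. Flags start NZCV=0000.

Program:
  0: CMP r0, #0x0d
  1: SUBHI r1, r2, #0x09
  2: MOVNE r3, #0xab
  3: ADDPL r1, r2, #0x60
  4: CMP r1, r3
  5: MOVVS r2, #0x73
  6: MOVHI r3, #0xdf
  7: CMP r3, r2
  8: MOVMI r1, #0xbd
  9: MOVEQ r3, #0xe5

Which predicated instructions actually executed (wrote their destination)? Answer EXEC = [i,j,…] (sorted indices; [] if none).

0: ✓ CMP  NZCV=1010
1: ✓ SUBHI  r1←0x66
2: ✓ MOVNE  r3←0xab
3: · ADDPL
4: ✓ CMP  NZCV=1001
5: ✓ MOVVS  r2←0x73
6: · MOVHI
7: ✓ CMP  NZCV=0011
8: · MOVMI
9: · MOVEQ

EXEC = [1,2,5]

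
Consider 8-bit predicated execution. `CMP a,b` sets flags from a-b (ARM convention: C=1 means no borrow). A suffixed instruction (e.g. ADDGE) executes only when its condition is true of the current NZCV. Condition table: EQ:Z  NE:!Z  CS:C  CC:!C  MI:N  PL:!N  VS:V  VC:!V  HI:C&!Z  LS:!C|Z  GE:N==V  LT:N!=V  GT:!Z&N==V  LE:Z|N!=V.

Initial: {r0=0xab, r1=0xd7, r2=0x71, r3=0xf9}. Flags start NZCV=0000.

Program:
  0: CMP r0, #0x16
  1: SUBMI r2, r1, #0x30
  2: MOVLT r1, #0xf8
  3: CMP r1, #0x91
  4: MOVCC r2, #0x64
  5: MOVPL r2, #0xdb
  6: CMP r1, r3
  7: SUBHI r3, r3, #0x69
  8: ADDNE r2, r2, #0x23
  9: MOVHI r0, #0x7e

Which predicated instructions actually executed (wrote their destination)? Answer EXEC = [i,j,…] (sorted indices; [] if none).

EXEC = [1,2,5,8]

[0] flags=1010 → (cmp)
[1] flags=1010 MI?T → r2=0xa7
[2] flags=1010 LT?T → r1=0xf8
[3] flags=0010 → (cmp)
[4] flags=0010 CC?F → skip
[5] flags=0010 PL?T → r2=0xdb
[6] flags=1000 → (cmp)
[7] flags=1000 HI?F → skip
[8] flags=1000 NE?T → r2=0xfe
[9] flags=1000 HI?F → skip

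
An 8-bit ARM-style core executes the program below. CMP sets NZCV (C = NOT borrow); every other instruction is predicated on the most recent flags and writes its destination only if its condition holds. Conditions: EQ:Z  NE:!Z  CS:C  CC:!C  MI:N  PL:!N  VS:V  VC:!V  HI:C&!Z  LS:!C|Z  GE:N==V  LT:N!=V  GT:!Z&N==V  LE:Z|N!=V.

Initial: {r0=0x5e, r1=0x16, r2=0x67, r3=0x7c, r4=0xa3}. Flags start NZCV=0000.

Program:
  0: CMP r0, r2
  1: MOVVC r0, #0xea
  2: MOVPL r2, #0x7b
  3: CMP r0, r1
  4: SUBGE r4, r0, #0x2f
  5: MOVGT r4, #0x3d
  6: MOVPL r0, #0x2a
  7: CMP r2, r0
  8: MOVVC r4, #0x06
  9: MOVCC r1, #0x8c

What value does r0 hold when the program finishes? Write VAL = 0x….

VAL = 0xea

0: ✓ CMP  NZCV=1000
1: ✓ MOVVC  r0←0xea
2: · MOVPL
3: ✓ CMP  NZCV=1010
4: · SUBGE
5: · MOVGT
6: · MOVPL
7: ✓ CMP  NZCV=0000
8: ✓ MOVVC  r4←0x06
9: ✓ MOVCC  r1←0x8c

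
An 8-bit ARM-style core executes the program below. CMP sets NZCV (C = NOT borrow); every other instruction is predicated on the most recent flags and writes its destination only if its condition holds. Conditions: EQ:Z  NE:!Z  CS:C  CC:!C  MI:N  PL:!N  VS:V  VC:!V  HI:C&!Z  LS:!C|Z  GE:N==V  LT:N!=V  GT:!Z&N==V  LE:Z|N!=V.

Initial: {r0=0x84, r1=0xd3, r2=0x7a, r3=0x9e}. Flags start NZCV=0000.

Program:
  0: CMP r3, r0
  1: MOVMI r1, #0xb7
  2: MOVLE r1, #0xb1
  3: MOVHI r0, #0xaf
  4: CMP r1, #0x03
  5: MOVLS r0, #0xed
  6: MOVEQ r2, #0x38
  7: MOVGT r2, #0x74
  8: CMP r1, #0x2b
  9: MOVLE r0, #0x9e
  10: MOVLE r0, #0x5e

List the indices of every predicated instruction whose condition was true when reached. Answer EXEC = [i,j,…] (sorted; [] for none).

EXEC = [3,9,10]

0: ✓ CMP  NZCV=0010
1: · MOVMI
2: · MOVLE
3: ✓ MOVHI  r0←0xaf
4: ✓ CMP  NZCV=1010
5: · MOVLS
6: · MOVEQ
7: · MOVGT
8: ✓ CMP  NZCV=1010
9: ✓ MOVLE  r0←0x9e
10: ✓ MOVLE  r0←0x5e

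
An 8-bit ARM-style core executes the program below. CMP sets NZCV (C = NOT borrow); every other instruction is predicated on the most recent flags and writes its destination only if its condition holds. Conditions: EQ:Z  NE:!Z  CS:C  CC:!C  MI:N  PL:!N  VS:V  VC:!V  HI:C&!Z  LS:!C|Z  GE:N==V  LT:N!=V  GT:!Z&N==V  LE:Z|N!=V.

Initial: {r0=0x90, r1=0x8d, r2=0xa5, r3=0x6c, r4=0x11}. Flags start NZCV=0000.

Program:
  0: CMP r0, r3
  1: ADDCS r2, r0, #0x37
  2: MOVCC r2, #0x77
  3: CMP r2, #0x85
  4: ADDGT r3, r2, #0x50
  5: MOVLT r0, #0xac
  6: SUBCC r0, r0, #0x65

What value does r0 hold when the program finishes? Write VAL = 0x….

VAL = 0x90

0: ✓ CMP  NZCV=0011
1: ✓ ADDCS  r2←0xc7
2: · MOVCC
3: ✓ CMP  NZCV=0010
4: ✓ ADDGT  r3←0x17
5: · MOVLT
6: · SUBCC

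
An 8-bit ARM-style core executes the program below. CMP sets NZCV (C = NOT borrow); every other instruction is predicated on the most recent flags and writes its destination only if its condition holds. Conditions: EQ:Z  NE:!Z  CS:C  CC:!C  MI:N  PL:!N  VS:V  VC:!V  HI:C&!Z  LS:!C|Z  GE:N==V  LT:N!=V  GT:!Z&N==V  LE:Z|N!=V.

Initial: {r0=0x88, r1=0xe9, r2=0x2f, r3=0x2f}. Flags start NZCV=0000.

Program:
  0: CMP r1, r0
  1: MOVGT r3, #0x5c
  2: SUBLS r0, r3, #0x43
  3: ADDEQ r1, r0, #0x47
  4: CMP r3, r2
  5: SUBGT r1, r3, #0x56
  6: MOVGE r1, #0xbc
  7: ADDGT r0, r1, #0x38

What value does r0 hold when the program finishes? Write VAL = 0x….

0: ✓ CMP  NZCV=0010
1: ✓ MOVGT  r3←0x5c
2: · SUBLS
3: · ADDEQ
4: ✓ CMP  NZCV=0010
5: ✓ SUBGT  r1←0x06
6: ✓ MOVGE  r1←0xbc
7: ✓ ADDGT  r0←0xf4

VAL = 0xf4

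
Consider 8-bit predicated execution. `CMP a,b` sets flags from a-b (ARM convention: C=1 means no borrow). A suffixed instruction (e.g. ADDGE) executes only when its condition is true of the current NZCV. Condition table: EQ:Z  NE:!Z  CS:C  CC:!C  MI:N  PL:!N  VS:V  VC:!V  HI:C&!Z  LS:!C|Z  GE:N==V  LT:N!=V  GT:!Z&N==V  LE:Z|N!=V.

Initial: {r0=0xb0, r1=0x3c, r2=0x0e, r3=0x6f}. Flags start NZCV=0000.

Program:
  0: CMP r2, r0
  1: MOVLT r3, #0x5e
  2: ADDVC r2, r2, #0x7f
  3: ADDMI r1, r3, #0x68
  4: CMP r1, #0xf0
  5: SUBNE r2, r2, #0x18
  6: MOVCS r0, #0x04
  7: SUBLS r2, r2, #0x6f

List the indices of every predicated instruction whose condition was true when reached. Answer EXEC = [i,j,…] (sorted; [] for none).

EXEC = [2,5,7]

[0] flags=0000 → (cmp)
[1] flags=0000 LT?F → skip
[2] flags=0000 VC?T → r2=0x8d
[3] flags=0000 MI?F → skip
[4] flags=0000 → (cmp)
[5] flags=0000 NE?T → r2=0x75
[6] flags=0000 CS?F → skip
[7] flags=0000 LS?T → r2=0x06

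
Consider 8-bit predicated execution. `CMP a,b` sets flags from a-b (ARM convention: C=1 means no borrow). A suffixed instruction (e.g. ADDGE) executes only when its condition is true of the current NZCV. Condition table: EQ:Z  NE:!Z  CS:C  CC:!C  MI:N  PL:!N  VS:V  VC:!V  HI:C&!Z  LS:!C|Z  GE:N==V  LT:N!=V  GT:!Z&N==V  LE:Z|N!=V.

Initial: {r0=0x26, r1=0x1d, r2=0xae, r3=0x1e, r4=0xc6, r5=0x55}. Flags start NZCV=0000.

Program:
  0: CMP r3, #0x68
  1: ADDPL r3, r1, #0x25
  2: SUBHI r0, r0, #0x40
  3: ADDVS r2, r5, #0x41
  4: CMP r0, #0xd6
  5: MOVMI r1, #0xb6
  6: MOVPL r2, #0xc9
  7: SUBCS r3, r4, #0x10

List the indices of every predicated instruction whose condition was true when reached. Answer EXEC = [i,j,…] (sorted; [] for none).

[0] flags=1000 → (cmp)
[1] flags=1000 PL?F → skip
[2] flags=1000 HI?F → skip
[3] flags=1000 VS?F → skip
[4] flags=0000 → (cmp)
[5] flags=0000 MI?F → skip
[6] flags=0000 PL?T → r2=0xc9
[7] flags=0000 CS?F → skip

EXEC = [6]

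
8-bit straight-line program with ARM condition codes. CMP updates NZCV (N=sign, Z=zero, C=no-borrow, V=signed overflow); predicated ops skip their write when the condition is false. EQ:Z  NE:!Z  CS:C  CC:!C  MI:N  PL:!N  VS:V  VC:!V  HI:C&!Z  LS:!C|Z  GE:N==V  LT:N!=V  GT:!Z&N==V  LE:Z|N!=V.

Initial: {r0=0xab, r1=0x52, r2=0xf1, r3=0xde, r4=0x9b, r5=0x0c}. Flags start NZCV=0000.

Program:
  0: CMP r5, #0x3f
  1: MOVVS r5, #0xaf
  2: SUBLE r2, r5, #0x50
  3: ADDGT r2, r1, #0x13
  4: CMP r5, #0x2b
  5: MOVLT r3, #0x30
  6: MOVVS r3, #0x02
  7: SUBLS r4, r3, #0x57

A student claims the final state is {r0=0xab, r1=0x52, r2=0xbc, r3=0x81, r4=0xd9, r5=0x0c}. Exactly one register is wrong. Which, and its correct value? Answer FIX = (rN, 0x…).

0: ✓ CMP  NZCV=1000
1: · MOVVS
2: ✓ SUBLE  r2←0xbc
3: · ADDGT
4: ✓ CMP  NZCV=1000
5: ✓ MOVLT  r3←0x30
6: · MOVVS
7: ✓ SUBLS  r4←0xd9

FIX = (r3, 0x30)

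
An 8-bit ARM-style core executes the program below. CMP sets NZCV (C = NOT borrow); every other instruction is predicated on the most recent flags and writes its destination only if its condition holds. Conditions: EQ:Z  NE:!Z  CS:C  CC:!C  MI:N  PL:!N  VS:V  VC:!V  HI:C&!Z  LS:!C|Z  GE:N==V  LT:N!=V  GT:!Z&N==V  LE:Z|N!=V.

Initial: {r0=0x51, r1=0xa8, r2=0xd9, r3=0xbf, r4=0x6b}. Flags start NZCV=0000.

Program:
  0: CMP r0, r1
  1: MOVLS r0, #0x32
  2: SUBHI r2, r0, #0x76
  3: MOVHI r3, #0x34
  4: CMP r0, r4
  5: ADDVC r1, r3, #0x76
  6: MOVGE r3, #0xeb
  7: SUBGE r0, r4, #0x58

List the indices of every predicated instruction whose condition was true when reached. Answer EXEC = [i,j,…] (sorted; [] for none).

EXEC = [1,5]

[0] flags=1001 → (cmp)
[1] flags=1001 LS?T → r0=0x32
[2] flags=1001 HI?F → skip
[3] flags=1001 HI?F → skip
[4] flags=1000 → (cmp)
[5] flags=1000 VC?T → r1=0x35
[6] flags=1000 GE?F → skip
[7] flags=1000 GE?F → skip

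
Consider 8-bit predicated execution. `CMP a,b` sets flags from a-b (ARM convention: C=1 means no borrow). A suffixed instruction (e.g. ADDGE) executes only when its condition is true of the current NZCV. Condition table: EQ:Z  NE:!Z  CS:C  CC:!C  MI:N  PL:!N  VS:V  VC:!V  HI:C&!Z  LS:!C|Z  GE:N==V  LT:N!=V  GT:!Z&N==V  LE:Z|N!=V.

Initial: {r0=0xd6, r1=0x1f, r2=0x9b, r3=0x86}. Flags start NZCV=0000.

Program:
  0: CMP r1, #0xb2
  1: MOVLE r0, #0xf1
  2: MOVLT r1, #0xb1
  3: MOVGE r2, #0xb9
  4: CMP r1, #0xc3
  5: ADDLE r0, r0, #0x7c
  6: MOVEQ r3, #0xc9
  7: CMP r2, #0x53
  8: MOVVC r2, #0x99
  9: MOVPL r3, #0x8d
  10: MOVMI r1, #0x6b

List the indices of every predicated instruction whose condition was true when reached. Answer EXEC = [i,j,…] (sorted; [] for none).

EXEC = [3,9]

[0] flags=0000 → (cmp)
[1] flags=0000 LE?F → skip
[2] flags=0000 LT?F → skip
[3] flags=0000 GE?T → r2=0xb9
[4] flags=0000 → (cmp)
[5] flags=0000 LE?F → skip
[6] flags=0000 EQ?F → skip
[7] flags=0011 → (cmp)
[8] flags=0011 VC?F → skip
[9] flags=0011 PL?T → r3=0x8d
[10] flags=0011 MI?F → skip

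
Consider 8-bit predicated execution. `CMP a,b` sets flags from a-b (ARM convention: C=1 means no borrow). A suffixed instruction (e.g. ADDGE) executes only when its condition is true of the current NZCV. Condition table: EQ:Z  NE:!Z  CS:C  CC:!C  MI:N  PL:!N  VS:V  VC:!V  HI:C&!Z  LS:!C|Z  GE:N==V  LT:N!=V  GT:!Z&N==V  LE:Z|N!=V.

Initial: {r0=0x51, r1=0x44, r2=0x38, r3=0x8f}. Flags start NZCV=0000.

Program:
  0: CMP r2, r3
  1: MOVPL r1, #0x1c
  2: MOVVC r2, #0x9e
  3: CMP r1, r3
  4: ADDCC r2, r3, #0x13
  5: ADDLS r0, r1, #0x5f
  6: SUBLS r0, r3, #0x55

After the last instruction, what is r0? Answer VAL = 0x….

VAL = 0x3a

[0] flags=1001 → (cmp)
[1] flags=1001 PL?F → skip
[2] flags=1001 VC?F → skip
[3] flags=1001 → (cmp)
[4] flags=1001 CC?T → r2=0xa2
[5] flags=1001 LS?T → r0=0xa3
[6] flags=1001 LS?T → r0=0x3a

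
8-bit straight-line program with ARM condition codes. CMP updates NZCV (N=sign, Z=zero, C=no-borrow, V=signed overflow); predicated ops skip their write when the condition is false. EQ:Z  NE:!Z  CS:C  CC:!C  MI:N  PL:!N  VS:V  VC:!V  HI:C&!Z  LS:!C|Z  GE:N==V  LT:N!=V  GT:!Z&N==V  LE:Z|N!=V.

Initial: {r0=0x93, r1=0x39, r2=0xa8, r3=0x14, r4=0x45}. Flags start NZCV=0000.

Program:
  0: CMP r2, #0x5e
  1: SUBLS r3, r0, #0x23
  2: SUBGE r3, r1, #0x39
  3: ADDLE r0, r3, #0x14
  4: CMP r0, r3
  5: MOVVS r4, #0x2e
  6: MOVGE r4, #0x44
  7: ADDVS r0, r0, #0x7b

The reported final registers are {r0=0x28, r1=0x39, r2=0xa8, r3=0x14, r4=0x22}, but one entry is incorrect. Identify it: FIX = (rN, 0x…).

FIX = (r4, 0x44)

0: ✓ CMP  NZCV=0011
1: · SUBLS
2: · SUBGE
3: ✓ ADDLE  r0←0x28
4: ✓ CMP  NZCV=0010
5: · MOVVS
6: ✓ MOVGE  r4←0x44
7: · ADDVS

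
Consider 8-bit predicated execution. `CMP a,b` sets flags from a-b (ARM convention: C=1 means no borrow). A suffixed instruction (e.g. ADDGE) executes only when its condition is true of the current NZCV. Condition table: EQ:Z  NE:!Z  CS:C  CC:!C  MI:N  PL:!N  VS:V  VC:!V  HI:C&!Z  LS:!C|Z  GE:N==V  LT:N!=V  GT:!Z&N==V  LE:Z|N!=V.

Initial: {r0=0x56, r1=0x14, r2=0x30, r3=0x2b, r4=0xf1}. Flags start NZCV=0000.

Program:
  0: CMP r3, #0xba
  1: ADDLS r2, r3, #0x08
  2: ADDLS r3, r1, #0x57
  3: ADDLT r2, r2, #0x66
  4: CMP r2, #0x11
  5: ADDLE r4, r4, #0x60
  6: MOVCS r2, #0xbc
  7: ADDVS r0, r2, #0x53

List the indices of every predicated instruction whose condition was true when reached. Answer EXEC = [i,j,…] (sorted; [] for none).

EXEC = [1,2,6]

[0] flags=0000 → (cmp)
[1] flags=0000 LS?T → r2=0x33
[2] flags=0000 LS?T → r3=0x6b
[3] flags=0000 LT?F → skip
[4] flags=0010 → (cmp)
[5] flags=0010 LE?F → skip
[6] flags=0010 CS?T → r2=0xbc
[7] flags=0010 VS?F → skip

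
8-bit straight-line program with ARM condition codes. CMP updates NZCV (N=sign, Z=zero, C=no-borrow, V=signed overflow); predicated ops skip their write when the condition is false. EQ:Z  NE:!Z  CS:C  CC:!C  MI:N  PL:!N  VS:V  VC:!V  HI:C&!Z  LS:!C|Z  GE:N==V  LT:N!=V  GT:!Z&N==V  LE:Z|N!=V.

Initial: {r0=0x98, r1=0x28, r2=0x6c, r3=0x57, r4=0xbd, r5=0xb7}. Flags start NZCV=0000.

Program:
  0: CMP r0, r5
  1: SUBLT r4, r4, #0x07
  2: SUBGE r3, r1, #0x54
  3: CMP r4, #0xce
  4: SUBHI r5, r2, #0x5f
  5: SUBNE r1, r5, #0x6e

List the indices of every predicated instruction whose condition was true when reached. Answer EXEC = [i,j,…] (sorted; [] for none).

0: ✓ CMP  NZCV=1000
1: ✓ SUBLT  r4←0xb6
2: · SUBGE
3: ✓ CMP  NZCV=1000
4: · SUBHI
5: ✓ SUBNE  r1←0x49

EXEC = [1,5]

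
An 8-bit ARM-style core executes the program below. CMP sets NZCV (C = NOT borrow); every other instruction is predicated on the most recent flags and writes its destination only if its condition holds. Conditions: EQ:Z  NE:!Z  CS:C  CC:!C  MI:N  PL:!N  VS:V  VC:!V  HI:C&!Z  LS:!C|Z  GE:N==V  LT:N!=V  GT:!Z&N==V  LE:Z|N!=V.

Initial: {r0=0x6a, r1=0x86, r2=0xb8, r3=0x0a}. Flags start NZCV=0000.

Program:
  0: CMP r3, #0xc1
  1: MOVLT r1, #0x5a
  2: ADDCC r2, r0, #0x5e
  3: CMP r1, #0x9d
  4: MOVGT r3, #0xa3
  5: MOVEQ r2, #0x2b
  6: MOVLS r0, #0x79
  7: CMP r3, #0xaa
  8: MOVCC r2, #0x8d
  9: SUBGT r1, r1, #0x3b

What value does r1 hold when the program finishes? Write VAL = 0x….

0: ✓ CMP  NZCV=0000
1: · MOVLT
2: ✓ ADDCC  r2←0xc8
3: ✓ CMP  NZCV=1000
4: · MOVGT
5: · MOVEQ
6: ✓ MOVLS  r0←0x79
7: ✓ CMP  NZCV=0000
8: ✓ MOVCC  r2←0x8d
9: ✓ SUBGT  r1←0x4b

VAL = 0x4b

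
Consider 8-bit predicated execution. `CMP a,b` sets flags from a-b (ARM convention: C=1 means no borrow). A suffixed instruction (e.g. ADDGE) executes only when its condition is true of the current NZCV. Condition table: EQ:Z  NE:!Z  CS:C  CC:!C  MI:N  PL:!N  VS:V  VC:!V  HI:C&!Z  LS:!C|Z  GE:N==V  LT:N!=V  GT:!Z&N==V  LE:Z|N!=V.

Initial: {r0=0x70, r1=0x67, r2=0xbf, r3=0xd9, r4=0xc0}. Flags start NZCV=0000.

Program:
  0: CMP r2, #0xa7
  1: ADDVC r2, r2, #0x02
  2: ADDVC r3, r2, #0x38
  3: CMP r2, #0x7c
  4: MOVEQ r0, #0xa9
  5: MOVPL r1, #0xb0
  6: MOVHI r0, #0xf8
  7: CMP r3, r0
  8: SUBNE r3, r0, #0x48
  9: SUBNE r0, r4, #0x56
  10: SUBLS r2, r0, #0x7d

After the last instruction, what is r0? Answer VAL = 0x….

[0] flags=0010 → (cmp)
[1] flags=0010 VC?T → r2=0xc1
[2] flags=0010 VC?T → r3=0xf9
[3] flags=0011 → (cmp)
[4] flags=0011 EQ?F → skip
[5] flags=0011 PL?T → r1=0xb0
[6] flags=0011 HI?T → r0=0xf8
[7] flags=0010 → (cmp)
[8] flags=0010 NE?T → r3=0xb0
[9] flags=0010 NE?T → r0=0x6a
[10] flags=0010 LS?F → skip

VAL = 0x6a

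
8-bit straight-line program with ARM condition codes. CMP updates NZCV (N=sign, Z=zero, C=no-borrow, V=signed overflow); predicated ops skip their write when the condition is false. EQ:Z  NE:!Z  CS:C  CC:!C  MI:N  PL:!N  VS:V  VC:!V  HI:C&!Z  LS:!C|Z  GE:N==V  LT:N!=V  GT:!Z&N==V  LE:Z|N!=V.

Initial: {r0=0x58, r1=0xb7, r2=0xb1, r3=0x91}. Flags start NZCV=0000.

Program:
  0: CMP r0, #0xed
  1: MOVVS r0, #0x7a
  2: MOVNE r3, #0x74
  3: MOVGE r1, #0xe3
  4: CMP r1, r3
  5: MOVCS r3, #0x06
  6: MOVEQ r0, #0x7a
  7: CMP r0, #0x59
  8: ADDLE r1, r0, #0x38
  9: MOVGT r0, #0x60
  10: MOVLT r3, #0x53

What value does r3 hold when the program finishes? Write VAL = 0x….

VAL = 0x53

[0] flags=0000 → (cmp)
[1] flags=0000 VS?F → skip
[2] flags=0000 NE?T → r3=0x74
[3] flags=0000 GE?T → r1=0xe3
[4] flags=0011 → (cmp)
[5] flags=0011 CS?T → r3=0x06
[6] flags=0011 EQ?F → skip
[7] flags=1000 → (cmp)
[8] flags=1000 LE?T → r1=0x90
[9] flags=1000 GT?F → skip
[10] flags=1000 LT?T → r3=0x53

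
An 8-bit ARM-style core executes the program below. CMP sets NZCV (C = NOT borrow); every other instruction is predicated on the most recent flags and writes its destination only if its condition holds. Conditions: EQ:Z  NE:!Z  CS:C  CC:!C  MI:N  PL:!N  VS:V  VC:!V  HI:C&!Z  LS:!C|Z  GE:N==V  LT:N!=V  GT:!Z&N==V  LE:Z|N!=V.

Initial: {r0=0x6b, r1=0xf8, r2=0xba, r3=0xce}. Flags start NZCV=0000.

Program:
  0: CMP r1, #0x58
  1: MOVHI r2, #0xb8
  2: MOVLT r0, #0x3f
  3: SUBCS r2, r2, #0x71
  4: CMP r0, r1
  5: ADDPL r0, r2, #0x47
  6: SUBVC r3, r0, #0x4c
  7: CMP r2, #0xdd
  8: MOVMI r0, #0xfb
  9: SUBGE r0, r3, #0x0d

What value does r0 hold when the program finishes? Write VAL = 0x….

0: ✓ CMP  NZCV=1010
1: ✓ MOVHI  r2←0xb8
2: ✓ MOVLT  r0←0x3f
3: ✓ SUBCS  r2←0x47
4: ✓ CMP  NZCV=0000
5: ✓ ADDPL  r0←0x8e
6: ✓ SUBVC  r3←0x42
7: ✓ CMP  NZCV=0000
8: · MOVMI
9: ✓ SUBGE  r0←0x35

VAL = 0x35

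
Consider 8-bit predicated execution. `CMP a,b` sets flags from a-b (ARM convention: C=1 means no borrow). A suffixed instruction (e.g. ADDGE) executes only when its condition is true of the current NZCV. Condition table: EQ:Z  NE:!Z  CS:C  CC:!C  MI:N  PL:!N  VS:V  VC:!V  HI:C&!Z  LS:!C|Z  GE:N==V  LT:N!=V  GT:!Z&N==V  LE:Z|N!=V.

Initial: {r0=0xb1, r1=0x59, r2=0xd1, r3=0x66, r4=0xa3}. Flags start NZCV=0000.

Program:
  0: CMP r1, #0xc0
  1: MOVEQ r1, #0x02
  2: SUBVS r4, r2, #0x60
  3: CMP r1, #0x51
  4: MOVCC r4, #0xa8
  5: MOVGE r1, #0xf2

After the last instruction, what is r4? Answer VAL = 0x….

VAL = 0x71

0: ✓ CMP  NZCV=1001
1: · MOVEQ
2: ✓ SUBVS  r4←0x71
3: ✓ CMP  NZCV=0010
4: · MOVCC
5: ✓ MOVGE  r1←0xf2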